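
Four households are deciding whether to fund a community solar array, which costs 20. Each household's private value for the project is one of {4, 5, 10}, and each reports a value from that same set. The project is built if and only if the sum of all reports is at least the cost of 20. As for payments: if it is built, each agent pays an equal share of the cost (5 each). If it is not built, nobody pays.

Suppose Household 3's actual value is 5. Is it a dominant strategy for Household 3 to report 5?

Check each profile of the others' reports and compare truth against every alternative report.
Others report (4, 4, 4): truth gives 0, best alternative gives 0.
Others report (4, 4, 5): truth gives 0, best alternative gives 0.
Others report (4, 4, 10): truth gives 0, best alternative gives 0.
Others report (4, 5, 4): truth gives 0, best alternative gives 0.
Others report (4, 5, 5): truth gives 0, best alternative gives 0.
Others report (4, 5, 10): truth gives 0, best alternative gives 0.
(Remaining 21 profiles checked similarly; truth is weakly best in each.)
In every case the truthful report is at least as good as any alternative, so it is a dominant strategy.

Yes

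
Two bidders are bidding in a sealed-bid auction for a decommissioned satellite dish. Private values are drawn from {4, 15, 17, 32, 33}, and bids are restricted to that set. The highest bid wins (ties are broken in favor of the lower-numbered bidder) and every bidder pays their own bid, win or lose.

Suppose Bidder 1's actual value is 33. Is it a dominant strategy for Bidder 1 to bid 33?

No

Consider the case where Bidder 2 bids 4.
Truthful bid 33: wins, pays 33, utility 33 - 33 = 0.
Bid 4 instead: wins, pays 4, utility 33 - 4 = 29.
Since 29 > 0, bidding 4 is strictly better here, so truthful bidding is not dominant.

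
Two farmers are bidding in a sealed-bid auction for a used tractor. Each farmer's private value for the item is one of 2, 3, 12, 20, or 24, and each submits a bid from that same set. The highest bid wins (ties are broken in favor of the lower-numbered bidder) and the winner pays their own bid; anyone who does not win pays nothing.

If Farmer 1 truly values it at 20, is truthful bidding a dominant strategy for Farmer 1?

Consider the case where Farmer 2 bids 2.
Truthful bid 20: wins, pays 20, utility 20 - 20 = 0.
Bid 2 instead: wins, pays 2, utility 20 - 2 = 18.
Since 18 > 0, bidding 2 is strictly better here, so truthful bidding is not dominant.

No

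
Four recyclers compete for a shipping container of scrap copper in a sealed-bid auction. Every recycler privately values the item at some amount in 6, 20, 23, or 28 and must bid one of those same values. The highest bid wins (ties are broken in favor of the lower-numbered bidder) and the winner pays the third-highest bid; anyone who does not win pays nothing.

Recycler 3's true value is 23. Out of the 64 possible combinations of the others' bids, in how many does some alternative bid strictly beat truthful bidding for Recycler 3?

12

Others bid (6, 6, 28): truth gives 0; bid 28 gives 17 > 0. Violating.
Others bid (6, 20, 28): truth gives 0; bid 28 gives 3 > 0. Violating.
Others bid (6, 23, 6): truth gives 0; bid 28 gives 17 > 0. Violating.
Others bid (6, 23, 20): truth gives 0; bid 28 gives 3 > 0. Violating.
Others bid (6, 6, 6): truth gives 17; no alternative beats it.
Others bid (6, 6, 20): truth gives 17; no alternative beats it.
(Checking all 64 profiles: 12 have a profitable deviation, 52 do not.)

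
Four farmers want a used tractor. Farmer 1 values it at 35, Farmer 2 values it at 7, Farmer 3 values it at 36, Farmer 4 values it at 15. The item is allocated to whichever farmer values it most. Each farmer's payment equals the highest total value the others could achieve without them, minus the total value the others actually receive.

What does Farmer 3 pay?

35

Farmer 3 has the highest value and receives the item.
Without Farmer 3, the item would go to the next-highest value, 35, so the others could achieve 35.
With Farmer 3 present and winning, the others receive nothing, so their total is 0.
Payment = 35 - 0 = 35.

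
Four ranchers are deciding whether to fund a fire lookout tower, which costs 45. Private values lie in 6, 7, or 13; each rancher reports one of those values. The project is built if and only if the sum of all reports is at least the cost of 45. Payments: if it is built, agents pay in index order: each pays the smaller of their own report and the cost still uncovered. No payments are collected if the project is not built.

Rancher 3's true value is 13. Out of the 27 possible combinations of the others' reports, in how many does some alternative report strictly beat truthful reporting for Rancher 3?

Others report (13, 13, 13): truth gives 0; report 6 gives 7 > 0. Violating.
Others report (6, 6, 6): truth gives 0; no alternative beats it.
Others report (6, 6, 7): truth gives 0; no alternative beats it.
(Checking all 27 profiles: 1 has a profitable deviation, 26 do not.)

1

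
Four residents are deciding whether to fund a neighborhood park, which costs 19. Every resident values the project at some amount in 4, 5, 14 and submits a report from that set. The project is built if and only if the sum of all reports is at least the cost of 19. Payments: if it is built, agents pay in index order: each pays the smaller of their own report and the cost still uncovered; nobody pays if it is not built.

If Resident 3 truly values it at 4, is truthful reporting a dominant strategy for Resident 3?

Check each profile of the others' reports and compare truth against every alternative report.
Others report (4, 4, 14): truth gives 0, best alternative gives -1.
Others report (4, 5, 5): truth gives 0, best alternative gives -1.
Others report (4, 5, 14): truth gives 0, best alternative gives -1.
Others report (5, 4, 5): truth gives 0, best alternative gives -1.
Others report (5, 4, 14): truth gives 0, best alternative gives -1.
Others report (5, 5, 4): truth gives 0, best alternative gives -1.
(Remaining 21 profiles checked similarly; truth is weakly best in each.)
In every case the truthful report is at least as good as any alternative, so it is a dominant strategy.

Yes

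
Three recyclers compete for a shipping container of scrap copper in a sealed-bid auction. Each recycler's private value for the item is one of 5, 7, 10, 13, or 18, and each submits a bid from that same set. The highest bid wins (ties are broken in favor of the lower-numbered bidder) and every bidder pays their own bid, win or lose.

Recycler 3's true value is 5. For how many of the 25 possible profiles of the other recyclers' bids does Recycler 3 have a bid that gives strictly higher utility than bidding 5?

1

Others bid (5, 5): truth gives -5; bid 7 gives -2 > -5. Violating.
Others bid (5, 7): truth gives -5; no alternative beats it.
Others bid (5, 10): truth gives -5; no alternative beats it.
(Checking all 25 profiles: 1 has a profitable deviation, 24 do not.)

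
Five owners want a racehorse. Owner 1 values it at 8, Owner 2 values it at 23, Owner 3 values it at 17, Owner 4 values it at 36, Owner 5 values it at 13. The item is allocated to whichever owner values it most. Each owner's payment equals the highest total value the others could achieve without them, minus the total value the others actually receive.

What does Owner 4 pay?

Owner 4 has the highest value and receives the item.
Without Owner 4, the item would go to the next-highest value, 23, so the others could achieve 23.
With Owner 4 present and winning, the others receive nothing, so their total is 0.
Payment = 23 - 0 = 23.

23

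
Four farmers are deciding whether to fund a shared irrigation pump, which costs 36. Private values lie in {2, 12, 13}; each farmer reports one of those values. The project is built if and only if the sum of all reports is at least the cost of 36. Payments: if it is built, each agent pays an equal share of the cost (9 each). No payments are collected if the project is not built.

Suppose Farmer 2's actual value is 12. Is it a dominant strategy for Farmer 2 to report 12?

Check each profile of the others' reports and compare truth against every alternative report.
Others report (2, 12, 12): truth gives 3, best alternative gives 3.
Others report (2, 12, 13): truth gives 3, best alternative gives 3.
Others report (2, 13, 12): truth gives 3, best alternative gives 3.
Others report (2, 13, 13): truth gives 3, best alternative gives 3.
Others report (12, 2, 12): truth gives 3, best alternative gives 3.
Others report (12, 2, 13): truth gives 3, best alternative gives 3.
(Remaining 21 profiles checked similarly; truth is weakly best in each.)
In every case the truthful report is at least as good as any alternative, so it is a dominant strategy.

Yes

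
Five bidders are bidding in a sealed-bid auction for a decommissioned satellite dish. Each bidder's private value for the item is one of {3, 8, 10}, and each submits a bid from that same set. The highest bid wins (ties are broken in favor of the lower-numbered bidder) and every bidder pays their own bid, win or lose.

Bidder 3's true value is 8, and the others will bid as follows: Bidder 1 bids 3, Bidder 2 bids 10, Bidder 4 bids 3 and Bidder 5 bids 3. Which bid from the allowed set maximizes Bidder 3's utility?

3

Bid 3: loses but pays 3, utility -3.
Bid 8: loses but pays 8, utility -8.
Bid 10: loses but pays 10, utility -10.
The best choice is 3 with utility -3.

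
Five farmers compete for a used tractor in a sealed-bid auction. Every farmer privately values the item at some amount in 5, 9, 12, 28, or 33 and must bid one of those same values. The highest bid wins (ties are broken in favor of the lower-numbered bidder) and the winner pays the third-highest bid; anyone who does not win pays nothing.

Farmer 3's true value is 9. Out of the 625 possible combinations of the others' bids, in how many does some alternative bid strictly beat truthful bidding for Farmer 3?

Others bid (5, 5, 5, 12): truth gives 0; bid 12 gives 4 > 0. Violating.
Others bid (5, 5, 5, 28): truth gives 0; bid 28 gives 4 > 0. Violating.
Others bid (5, 5, 5, 33): truth gives 0; bid 33 gives 4 > 0. Violating.
Others bid (5, 5, 12, 5): truth gives 0; bid 12 gives 4 > 0. Violating.
Others bid (5, 5, 5, 5): truth gives 4; no alternative beats it.
Others bid (5, 5, 5, 9): truth gives 4; no alternative beats it.
(Checking all 625 profiles: 12 have a profitable deviation, 613 do not.)

12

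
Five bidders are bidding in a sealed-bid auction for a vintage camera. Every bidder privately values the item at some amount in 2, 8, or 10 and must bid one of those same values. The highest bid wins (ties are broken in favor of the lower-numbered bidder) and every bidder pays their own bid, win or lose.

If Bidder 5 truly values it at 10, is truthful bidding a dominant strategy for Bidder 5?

No

Consider the case where Bidder 1 bids 2, Bidder 2 bids 2, Bidder 3 bids 2 and Bidder 4 bids 2.
Truthful bid 10: wins, pays 10, utility 10 - 10 = 0.
Bid 8 instead: wins, pays 8, utility 10 - 8 = 2.
Since 2 > 0, bidding 8 is strictly better here, so truthful bidding is not dominant.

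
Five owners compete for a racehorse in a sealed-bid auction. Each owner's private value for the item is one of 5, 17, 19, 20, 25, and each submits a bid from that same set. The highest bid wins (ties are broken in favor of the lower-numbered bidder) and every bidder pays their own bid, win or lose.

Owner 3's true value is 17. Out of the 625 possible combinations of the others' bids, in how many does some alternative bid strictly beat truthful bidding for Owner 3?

621

Others bid (5, 5, 5, 19): truth gives -17; bid 19 gives -2 > -17. Violating.
Others bid (5, 5, 5, 20): truth gives -17; bid 20 gives -3 > -17. Violating.
Others bid (5, 5, 5, 25): truth gives -17; bid 5 gives -5 > -17. Violating.
Others bid (5, 5, 17, 19): truth gives -17; bid 19 gives -2 > -17. Violating.
Others bid (5, 5, 5, 5): truth gives 0; no alternative beats it.
Others bid (5, 5, 5, 17): truth gives 0; no alternative beats it.
(Checking all 625 profiles: 621 have a profitable deviation, 4 do not.)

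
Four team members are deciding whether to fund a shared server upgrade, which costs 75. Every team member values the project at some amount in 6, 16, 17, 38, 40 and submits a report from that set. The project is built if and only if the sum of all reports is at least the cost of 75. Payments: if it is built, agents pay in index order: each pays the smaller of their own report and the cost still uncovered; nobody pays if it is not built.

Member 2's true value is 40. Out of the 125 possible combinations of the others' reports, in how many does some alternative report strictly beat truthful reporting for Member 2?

Others report (6, 6, 38): truth gives 0; report 38 gives 2 > 0. Violating.
Others report (6, 6, 40): truth gives 0; report 38 gives 2 > 0. Violating.
Others report (6, 16, 16): truth gives 0; report 38 gives 2 > 0. Violating.
Others report (6, 16, 17): truth gives 0; report 38 gives 2 > 0. Violating.
Others report (6, 6, 6): truth gives 0; no alternative beats it.
Others report (6, 6, 16): truth gives 0; no alternative beats it.
(Checking all 125 profiles: 116 have a profitable deviation, 9 do not.)

116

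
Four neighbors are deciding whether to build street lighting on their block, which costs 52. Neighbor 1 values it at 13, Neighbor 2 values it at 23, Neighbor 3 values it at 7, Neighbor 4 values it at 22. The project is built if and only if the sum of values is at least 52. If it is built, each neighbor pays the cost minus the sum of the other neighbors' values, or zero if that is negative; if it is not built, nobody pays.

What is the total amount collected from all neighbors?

Total value 65 ≥ cost 52, so it is built.
Neighbor 1: others sum to 52; max(0, 52 - 52) = 0.
Neighbor 2: others sum to 42; max(0, 52 - 42) = 10.
Neighbor 3: others sum to 58; max(0, 52 - 58) = 0.
Neighbor 4: others sum to 43; max(0, 52 - 43) = 9.
Total collected = 0 + 10 + 0 + 9 = 19.

19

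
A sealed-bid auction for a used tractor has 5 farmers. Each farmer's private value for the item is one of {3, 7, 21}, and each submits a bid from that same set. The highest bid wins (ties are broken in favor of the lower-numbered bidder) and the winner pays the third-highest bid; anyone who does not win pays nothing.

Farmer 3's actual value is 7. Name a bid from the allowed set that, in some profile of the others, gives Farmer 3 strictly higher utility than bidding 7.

21

Suppose Farmer 1 bids 3, Farmer 2 bids 3, Farmer 4 bids 3 and Farmer 5 bids 21.
Bid 7: loses, pays 0, utility 0.
Bid 21: wins, pays 3, utility 7 - 3 = 4.
So bidding 21 beats truth here (4 > 0).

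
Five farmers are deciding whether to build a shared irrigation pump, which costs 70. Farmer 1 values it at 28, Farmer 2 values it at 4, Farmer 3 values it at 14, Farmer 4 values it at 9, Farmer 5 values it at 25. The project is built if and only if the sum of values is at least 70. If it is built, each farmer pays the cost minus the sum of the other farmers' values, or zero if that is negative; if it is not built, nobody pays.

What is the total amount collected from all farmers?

Total value 80 ≥ cost 70, so it is built.
Farmer 1: others sum to 52; max(0, 70 - 52) = 18.
Farmer 2: others sum to 76; max(0, 70 - 76) = 0.
Farmer 3: others sum to 66; max(0, 70 - 66) = 4.
Farmer 4: others sum to 71; max(0, 70 - 71) = 0.
Farmer 5: others sum to 55; max(0, 70 - 55) = 15.
Total collected = 18 + 0 + 4 + 0 + 15 = 37.

37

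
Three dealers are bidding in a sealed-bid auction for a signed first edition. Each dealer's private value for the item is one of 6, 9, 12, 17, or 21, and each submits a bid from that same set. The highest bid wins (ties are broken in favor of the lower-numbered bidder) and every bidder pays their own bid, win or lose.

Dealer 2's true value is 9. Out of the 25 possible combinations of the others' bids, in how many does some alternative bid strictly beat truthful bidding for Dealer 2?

23

Others bid (6, 12): truth gives -9; bid 12 gives -3 > -9. Violating.
Others bid (6, 17): truth gives -9; bid 6 gives -6 > -9. Violating.
Others bid (6, 21): truth gives -9; bid 6 gives -6 > -9. Violating.
Others bid (9, 6): truth gives -9; bid 12 gives -3 > -9. Violating.
Others bid (6, 6): truth gives 0; no alternative beats it.
Others bid (6, 9): truth gives 0; no alternative beats it.
(Checking all 25 profiles: 23 have a profitable deviation, 2 do not.)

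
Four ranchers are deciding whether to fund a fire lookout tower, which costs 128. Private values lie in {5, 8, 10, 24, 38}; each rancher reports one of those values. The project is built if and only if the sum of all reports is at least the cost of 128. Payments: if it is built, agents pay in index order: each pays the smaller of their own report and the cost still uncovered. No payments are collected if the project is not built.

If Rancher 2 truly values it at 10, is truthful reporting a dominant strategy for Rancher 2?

Check each profile of the others' reports and compare truth against every alternative report.
Others report (5, 5, 5): truth gives 0, best alternative gives 0.
Others report (5, 5, 8): truth gives 0, best alternative gives 0.
Others report (5, 5, 10): truth gives 0, best alternative gives 0.
Others report (5, 5, 24): truth gives 0, best alternative gives 0.
Others report (5, 5, 38): truth gives 0, best alternative gives 0.
Others report (5, 8, 5): truth gives 0, best alternative gives 0.
(Remaining 119 profiles checked similarly; truth is weakly best in each.)
In every case the truthful report is at least as good as any alternative, so it is a dominant strategy.

Yes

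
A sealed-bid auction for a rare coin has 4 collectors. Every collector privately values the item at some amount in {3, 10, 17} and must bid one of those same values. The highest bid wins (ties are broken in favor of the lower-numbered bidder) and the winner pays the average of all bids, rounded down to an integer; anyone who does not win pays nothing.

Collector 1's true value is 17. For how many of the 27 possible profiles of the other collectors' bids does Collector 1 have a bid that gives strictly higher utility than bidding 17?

Others bid (3, 3, 3): truth gives 11; bid 3 gives 14 > 11. Violating.
Others bid (3, 3, 10): truth gives 9; bid 10 gives 11 > 9. Violating.
Others bid (3, 10, 3): truth gives 9; bid 10 gives 11 > 9. Violating.
Others bid (3, 10, 10): truth gives 7; bid 10 gives 9 > 7. Violating.
Others bid (3, 3, 17): truth gives 7; no alternative beats it.
Others bid (3, 10, 17): truth gives 6; no alternative beats it.
(Checking all 27 profiles: 8 have a profitable deviation, 19 do not.)

8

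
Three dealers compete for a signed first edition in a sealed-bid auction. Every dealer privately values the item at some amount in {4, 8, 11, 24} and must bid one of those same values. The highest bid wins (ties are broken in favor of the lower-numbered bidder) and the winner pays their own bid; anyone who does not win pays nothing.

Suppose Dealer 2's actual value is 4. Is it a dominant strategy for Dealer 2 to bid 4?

Check each profile of the others' bids and compare truth against every alternative bid.
Others bid (4, 4): truth gives 0, best alternative gives -4.
Others bid (4, 8): truth gives 0, best alternative gives -4.
Others bid (4, 11): truth gives 0, best alternative gives 0.
Others bid (4, 24): truth gives 0, best alternative gives 0.
Others bid (8, 4): truth gives 0, best alternative gives 0.
Others bid (8, 8): truth gives 0, best alternative gives 0.
(Remaining 10 profiles checked similarly; truth is weakly best in each.)
In every case the truthful bid is at least as good as any alternative, so it is a dominant strategy.

Yes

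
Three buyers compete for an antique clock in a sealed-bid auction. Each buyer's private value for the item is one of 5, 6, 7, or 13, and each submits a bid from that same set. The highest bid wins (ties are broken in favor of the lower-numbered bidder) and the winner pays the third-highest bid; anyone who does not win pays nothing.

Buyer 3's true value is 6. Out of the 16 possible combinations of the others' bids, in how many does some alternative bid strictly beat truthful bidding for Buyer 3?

4

Others bid (5, 6): truth gives 0; bid 7 gives 1 > 0. Violating.
Others bid (5, 7): truth gives 0; bid 13 gives 1 > 0. Violating.
Others bid (6, 5): truth gives 0; bid 7 gives 1 > 0. Violating.
Others bid (7, 5): truth gives 0; bid 13 gives 1 > 0. Violating.
Others bid (5, 5): truth gives 1; no alternative beats it.
Others bid (5, 13): truth gives 0; no alternative beats it.
(Checking all 16 profiles: 4 have a profitable deviation, 12 do not.)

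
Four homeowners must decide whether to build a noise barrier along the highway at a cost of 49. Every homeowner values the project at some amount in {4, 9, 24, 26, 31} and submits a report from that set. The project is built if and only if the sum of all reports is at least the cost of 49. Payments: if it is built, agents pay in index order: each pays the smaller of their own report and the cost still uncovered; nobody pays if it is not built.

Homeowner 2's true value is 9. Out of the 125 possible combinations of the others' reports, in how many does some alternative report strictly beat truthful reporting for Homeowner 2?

Others report (4, 24, 24): truth gives 0; report 4 gives 5 > 0. Violating.
Others report (4, 24, 26): truth gives 0; report 4 gives 5 > 0. Violating.
Others report (4, 24, 31): truth gives 0; report 4 gives 5 > 0. Violating.
Others report (4, 26, 24): truth gives 0; report 4 gives 5 > 0. Violating.
Others report (4, 4, 4): truth gives 0; no alternative beats it.
Others report (4, 4, 9): truth gives 0; no alternative beats it.
(Checking all 125 profiles: 84 have a profitable deviation, 41 do not.)

84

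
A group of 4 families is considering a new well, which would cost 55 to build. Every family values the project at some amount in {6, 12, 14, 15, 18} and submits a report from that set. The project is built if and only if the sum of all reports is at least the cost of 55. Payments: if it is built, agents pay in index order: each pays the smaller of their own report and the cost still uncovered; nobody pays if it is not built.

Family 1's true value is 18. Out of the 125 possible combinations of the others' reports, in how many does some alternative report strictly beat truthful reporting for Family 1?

60

Others report (6, 18, 18): truth gives 0; report 14 gives 4 > 0. Violating.
Others report (12, 12, 18): truth gives 0; report 14 gives 4 > 0. Violating.
Others report (12, 14, 14): truth gives 0; report 15 gives 3 > 0. Violating.
Others report (12, 14, 15): truth gives 0; report 14 gives 4 > 0. Violating.
Others report (6, 6, 6): truth gives 0; no alternative beats it.
Others report (6, 6, 12): truth gives 0; no alternative beats it.
(Checking all 125 profiles: 60 have a profitable deviation, 65 do not.)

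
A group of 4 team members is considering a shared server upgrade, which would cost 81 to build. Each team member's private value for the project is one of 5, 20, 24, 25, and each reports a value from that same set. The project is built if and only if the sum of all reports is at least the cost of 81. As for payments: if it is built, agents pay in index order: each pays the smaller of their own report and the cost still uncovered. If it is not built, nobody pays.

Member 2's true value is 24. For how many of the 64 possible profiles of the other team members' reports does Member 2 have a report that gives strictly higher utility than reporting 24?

Others report (20, 20, 24): truth gives 0; report 20 gives 4 > 0. Violating.
Others report (20, 20, 25): truth gives 0; report 20 gives 4 > 0. Violating.
Others report (20, 24, 20): truth gives 0; report 20 gives 4 > 0. Violating.
Others report (20, 24, 24): truth gives 0; report 20 gives 4 > 0. Violating.
Others report (5, 5, 5): truth gives 0; no alternative beats it.
Others report (5, 5, 20): truth gives 0; no alternative beats it.
(Checking all 64 profiles: 26 have a profitable deviation, 38 do not.)

26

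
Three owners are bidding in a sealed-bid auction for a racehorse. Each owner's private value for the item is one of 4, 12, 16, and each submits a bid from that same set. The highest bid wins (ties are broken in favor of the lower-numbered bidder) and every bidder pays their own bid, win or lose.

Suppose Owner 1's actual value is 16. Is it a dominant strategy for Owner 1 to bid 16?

No

Consider the case where Owner 2 bids 4 and Owner 3 bids 4.
Truthful bid 16: wins, pays 16, utility 16 - 16 = 0.
Bid 4 instead: wins, pays 4, utility 16 - 4 = 12.
Since 12 > 0, bidding 4 is strictly better here, so truthful bidding is not dominant.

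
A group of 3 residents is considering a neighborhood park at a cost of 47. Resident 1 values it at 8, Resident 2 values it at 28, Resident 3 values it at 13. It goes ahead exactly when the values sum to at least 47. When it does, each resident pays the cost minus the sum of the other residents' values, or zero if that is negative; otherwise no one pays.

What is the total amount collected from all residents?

Total value 49 ≥ cost 47, so it is built.
Resident 1: others sum to 41; max(0, 47 - 41) = 6.
Resident 2: others sum to 21; max(0, 47 - 21) = 26.
Resident 3: others sum to 36; max(0, 47 - 36) = 11.
Total collected = 6 + 26 + 11 = 43.

43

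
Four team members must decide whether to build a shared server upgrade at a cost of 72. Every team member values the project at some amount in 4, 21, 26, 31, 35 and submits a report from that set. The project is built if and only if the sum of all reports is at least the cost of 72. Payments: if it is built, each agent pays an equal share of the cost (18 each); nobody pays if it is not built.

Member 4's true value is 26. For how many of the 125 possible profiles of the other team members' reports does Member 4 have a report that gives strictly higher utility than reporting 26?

6

Others report (4, 4, 31): truth gives 0; report 35 gives 8 > 0. Violating.
Others report (4, 4, 35): truth gives 0; report 31 gives 8 > 0. Violating.
Others report (4, 31, 4): truth gives 0; report 35 gives 8 > 0. Violating.
Others report (4, 35, 4): truth gives 0; report 31 gives 8 > 0. Violating.
Others report (4, 4, 4): truth gives 0; no alternative beats it.
Others report (4, 4, 21): truth gives 0; no alternative beats it.
(Checking all 125 profiles: 6 have a profitable deviation, 119 do not.)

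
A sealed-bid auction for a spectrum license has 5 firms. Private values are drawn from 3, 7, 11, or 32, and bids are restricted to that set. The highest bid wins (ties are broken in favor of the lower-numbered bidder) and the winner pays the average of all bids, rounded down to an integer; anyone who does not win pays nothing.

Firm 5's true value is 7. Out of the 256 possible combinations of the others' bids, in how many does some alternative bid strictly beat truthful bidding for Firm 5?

Others bid (3, 3, 3, 7): truth gives 0; bid 11 gives 2 > 0. Violating.
Others bid (3, 3, 7, 3): truth gives 0; bid 11 gives 2 > 0. Violating.
Others bid (3, 3, 7, 7): truth gives 0; bid 11 gives 1 > 0. Violating.
Others bid (3, 7, 3, 3): truth gives 0; bid 11 gives 2 > 0. Violating.
Others bid (3, 3, 3, 3): truth gives 4; no alternative beats it.
Others bid (3, 3, 3, 11): truth gives 0; no alternative beats it.
(Checking all 256 profiles: 10 have a profitable deviation, 246 do not.)

10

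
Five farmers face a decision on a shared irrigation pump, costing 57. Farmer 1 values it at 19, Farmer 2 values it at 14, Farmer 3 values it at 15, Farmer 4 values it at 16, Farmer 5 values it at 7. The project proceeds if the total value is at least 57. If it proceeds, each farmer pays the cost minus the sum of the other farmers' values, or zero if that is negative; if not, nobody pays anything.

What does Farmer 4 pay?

Total value 71 ≥ cost 57, so the project is built.
The other farmers' values sum to 55.
Cost minus that sum is 57 - 55 = 2.

2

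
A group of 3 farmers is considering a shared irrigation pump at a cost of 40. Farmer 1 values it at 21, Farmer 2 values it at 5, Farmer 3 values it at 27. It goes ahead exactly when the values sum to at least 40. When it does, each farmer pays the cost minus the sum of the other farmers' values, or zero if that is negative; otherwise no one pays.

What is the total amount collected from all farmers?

Total value 53 ≥ cost 40, so it is built.
Farmer 1: others sum to 32; max(0, 40 - 32) = 8.
Farmer 2: others sum to 48; max(0, 40 - 48) = 0.
Farmer 3: others sum to 26; max(0, 40 - 26) = 14.
Total collected = 8 + 0 + 14 = 22.

22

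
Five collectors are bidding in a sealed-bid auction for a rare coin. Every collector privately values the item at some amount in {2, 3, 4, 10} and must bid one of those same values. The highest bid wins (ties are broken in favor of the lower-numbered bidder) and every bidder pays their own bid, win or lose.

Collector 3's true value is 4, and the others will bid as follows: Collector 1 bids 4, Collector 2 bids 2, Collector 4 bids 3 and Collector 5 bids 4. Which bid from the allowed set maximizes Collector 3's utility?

2

Bid 2: loses but pays 2, utility -2.
Bid 3: loses but pays 3, utility -3.
Bid 4: loses but pays 4, utility -4.
Bid 10: wins, pays 10, utility 4 - 10 = -6.
The best choice is 2 with utility -2.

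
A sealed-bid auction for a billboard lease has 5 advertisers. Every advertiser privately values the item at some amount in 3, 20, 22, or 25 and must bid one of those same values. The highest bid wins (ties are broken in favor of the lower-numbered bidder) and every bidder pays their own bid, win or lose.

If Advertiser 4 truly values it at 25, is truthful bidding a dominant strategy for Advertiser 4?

No

Consider the case where Advertiser 1 bids 3, Advertiser 2 bids 3, Advertiser 3 bids 3 and Advertiser 5 bids 3.
Truthful bid 25: wins, pays 25, utility 25 - 25 = 0.
Bid 20 instead: wins, pays 20, utility 25 - 20 = 5.
Since 5 > 0, bidding 20 is strictly better here, so truthful bidding is not dominant.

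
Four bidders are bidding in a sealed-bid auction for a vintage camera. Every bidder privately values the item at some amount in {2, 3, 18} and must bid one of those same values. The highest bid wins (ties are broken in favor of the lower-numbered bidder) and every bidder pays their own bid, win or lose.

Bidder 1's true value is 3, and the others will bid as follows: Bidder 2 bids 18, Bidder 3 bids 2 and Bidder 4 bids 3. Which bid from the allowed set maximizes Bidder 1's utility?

Bid 2: loses but pays 2, utility -2.
Bid 3: loses but pays 3, utility -3.
Bid 18: wins, pays 18, utility 3 - 18 = -15.
The best choice is 2 with utility -2.

2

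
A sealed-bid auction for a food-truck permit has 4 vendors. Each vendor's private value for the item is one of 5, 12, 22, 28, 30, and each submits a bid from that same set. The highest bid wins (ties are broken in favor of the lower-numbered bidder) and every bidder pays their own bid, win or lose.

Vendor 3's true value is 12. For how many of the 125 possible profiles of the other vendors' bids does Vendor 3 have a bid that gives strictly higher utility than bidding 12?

Others bid (5, 5, 22): truth gives -12; bid 5 gives -5 > -12. Violating.
Others bid (5, 5, 28): truth gives -12; bid 5 gives -5 > -12. Violating.
Others bid (5, 5, 30): truth gives -12; bid 5 gives -5 > -12. Violating.
Others bid (5, 12, 5): truth gives -12; bid 5 gives -5 > -12. Violating.
Others bid (5, 5, 5): truth gives 0; no alternative beats it.
Others bid (5, 5, 12): truth gives 0; no alternative beats it.
(Checking all 125 profiles: 123 have a profitable deviation, 2 do not.)

123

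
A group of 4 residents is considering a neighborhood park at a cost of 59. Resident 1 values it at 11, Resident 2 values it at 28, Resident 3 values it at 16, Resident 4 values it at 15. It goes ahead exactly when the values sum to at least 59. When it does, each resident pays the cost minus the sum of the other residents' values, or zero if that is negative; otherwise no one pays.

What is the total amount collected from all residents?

26

Total value 70 ≥ cost 59, so it is built.
Resident 1: others sum to 59; max(0, 59 - 59) = 0.
Resident 2: others sum to 42; max(0, 59 - 42) = 17.
Resident 3: others sum to 54; max(0, 59 - 54) = 5.
Resident 4: others sum to 55; max(0, 59 - 55) = 4.
Total collected = 0 + 17 + 5 + 4 = 26.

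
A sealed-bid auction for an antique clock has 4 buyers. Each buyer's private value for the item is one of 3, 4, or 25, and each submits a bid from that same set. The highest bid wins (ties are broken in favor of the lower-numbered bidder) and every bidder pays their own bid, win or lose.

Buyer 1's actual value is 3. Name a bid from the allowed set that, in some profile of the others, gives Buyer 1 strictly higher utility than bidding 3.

4

Suppose Buyer 2 bids 3, Buyer 3 bids 3 and Buyer 4 bids 4.
Bid 3: loses but pays 3, utility -3.
Bid 4: wins, pays 4, utility 3 - 4 = -1.
So bidding 4 beats truth here (-1 > -3).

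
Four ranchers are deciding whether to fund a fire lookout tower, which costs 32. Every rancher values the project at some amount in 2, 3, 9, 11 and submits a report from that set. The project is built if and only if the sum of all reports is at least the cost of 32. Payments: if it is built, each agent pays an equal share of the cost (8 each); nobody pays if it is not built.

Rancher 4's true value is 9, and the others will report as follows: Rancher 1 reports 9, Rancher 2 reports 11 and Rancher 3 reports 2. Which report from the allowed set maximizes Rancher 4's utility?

11

Report 2: project not built, utility 0.
Report 3: project not built, utility 0.
Report 9: project not built, utility 0.
Report 11: project built, pays 8, utility 9 - 8 = 1.
The best choice is 11 with utility 1.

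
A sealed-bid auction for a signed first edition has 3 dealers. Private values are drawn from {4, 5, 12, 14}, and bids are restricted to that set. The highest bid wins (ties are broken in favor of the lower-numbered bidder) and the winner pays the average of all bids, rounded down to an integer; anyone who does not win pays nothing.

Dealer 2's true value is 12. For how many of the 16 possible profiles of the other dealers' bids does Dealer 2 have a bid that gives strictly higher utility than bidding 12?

Others bid (4, 4): truth gives 6; bid 5 gives 8 > 6. Violating.
Others bid (4, 5): truth gives 5; bid 5 gives 8 > 5. Violating.
Others bid (4, 14): truth gives 0; bid 14 gives 2 > 0. Violating.
Others bid (5, 14): truth gives 0; bid 14 gives 1 > 0. Violating.
Others bid (4, 12): truth gives 3; no alternative beats it.
Others bid (5, 4): truth gives 5; no alternative beats it.
(Checking all 16 profiles: 6 have a profitable deviation, 10 do not.)

6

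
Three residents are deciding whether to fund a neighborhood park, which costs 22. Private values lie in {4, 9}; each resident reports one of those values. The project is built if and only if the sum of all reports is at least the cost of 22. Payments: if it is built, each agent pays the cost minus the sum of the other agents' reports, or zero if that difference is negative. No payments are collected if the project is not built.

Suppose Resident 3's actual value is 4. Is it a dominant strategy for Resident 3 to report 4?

Check each profile of the others' reports and compare truth against every alternative report.
Others report (4, 9): truth gives 0, best alternative gives -5.
Others report (9, 4): truth gives 0, best alternative gives -5.
Others report (4, 4): truth gives 0, best alternative gives 0.
Others report (9, 9): truth gives 0, best alternative gives 0.
In every case the truthful report is at least as good as any alternative, so it is a dominant strategy.

Yes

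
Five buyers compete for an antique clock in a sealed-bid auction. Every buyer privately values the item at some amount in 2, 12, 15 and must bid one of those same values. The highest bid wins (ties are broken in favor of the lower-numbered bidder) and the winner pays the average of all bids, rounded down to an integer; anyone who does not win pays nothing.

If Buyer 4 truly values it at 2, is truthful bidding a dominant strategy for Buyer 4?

Yes

Check each profile of the others' bids and compare truth against every alternative bid.
Others bid (2, 2, 2, 12): truth gives 0, best alternative gives -4.
Others bid (2, 2, 2, 2): truth gives 0, best alternative gives -2.
Others bid (2, 2, 2, 15): truth gives 0, best alternative gives 0.
Others bid (2, 2, 12, 2): truth gives 0, best alternative gives 0.
Others bid (2, 2, 12, 12): truth gives 0, best alternative gives 0.
Others bid (2, 2, 12, 15): truth gives 0, best alternative gives 0.
(Remaining 75 profiles checked similarly; truth is weakly best in each.)
In every case the truthful bid is at least as good as any alternative, so it is a dominant strategy.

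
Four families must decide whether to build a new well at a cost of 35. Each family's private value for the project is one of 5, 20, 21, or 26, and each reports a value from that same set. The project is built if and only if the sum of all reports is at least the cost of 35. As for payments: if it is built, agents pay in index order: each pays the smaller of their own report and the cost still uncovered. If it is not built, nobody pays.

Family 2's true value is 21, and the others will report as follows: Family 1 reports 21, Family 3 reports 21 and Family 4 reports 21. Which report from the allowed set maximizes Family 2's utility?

5

Report 5: project built, pays 5, utility 21 - 5 = 16.
Report 20: project built, pays 14, utility 21 - 14 = 7.
Report 21: project built, pays 14, utility 21 - 14 = 7.
Report 26: project built, pays 14, utility 21 - 14 = 7.
The best choice is 5 with utility 16.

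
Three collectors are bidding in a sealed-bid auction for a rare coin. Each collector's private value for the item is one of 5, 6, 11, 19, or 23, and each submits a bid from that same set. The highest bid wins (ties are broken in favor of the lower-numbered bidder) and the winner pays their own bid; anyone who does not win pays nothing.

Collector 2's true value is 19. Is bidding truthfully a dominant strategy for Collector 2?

Consider the case where Collector 1 bids 5 and Collector 3 bids 5.
Truthful bid 19: wins, pays 19, utility 19 - 19 = 0.
Bid 6 instead: wins, pays 6, utility 19 - 6 = 13.
Since 13 > 0, bidding 6 is strictly better here, so truthful bidding is not dominant.

No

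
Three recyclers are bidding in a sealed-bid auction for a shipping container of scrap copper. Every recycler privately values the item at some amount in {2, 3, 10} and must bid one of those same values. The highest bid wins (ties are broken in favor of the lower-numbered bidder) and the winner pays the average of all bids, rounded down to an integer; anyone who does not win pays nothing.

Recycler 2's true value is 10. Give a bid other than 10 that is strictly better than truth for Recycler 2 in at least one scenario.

Suppose Recycler 1 bids 2 and Recycler 3 bids 2.
Bid 10: wins, pays 4, utility 10 - 4 = 6.
Bid 3: wins, pays 2, utility 10 - 2 = 8.
So bidding 3 beats truth here (8 > 6).

3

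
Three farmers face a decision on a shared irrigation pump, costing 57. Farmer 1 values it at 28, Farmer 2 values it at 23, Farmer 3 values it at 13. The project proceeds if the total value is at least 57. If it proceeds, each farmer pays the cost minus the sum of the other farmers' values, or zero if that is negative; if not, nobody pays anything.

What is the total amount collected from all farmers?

Total value 64 ≥ cost 57, so it is built.
Farmer 1: others sum to 36; max(0, 57 - 36) = 21.
Farmer 2: others sum to 41; max(0, 57 - 41) = 16.
Farmer 3: others sum to 51; max(0, 57 - 51) = 6.
Total collected = 21 + 16 + 6 = 43.

43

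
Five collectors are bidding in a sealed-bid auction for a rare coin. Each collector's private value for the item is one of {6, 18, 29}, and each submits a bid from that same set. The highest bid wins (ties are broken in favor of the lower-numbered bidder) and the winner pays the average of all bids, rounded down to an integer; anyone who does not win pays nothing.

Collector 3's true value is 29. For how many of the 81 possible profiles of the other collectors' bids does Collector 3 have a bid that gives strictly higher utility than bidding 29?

Others bid (6, 6, 6, 6): truth gives 19; bid 18 gives 21 > 19. Violating.
Others bid (6, 6, 6, 18): truth gives 16; bid 18 gives 19 > 16. Violating.
Others bid (6, 6, 18, 6): truth gives 16; bid 18 gives 19 > 16. Violating.
Others bid (6, 6, 18, 18): truth gives 14; bid 18 gives 16 > 14. Violating.
Others bid (6, 6, 6, 29): truth gives 14; no alternative beats it.
Others bid (6, 6, 18, 29): truth gives 12; no alternative beats it.
(Checking all 81 profiles: 4 have a profitable deviation, 77 do not.)

4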